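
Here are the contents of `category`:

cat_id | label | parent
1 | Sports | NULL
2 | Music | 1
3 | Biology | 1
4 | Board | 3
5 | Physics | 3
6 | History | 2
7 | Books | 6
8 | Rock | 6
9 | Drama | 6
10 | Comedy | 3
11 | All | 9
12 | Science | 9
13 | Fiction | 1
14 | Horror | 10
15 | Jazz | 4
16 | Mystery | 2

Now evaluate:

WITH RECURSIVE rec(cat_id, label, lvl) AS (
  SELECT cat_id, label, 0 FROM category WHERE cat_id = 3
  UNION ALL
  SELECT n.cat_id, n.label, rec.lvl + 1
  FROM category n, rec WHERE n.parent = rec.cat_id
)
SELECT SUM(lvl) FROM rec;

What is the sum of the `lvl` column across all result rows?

Base: cat_id=3 (Biology) at lvl 0.
Iteration 1: rows with parent in {3} -> Board (id 4, lvl 1), Physics (id 5, lvl 1), Comedy (id 10, lvl 1).
Iteration 2: rows with parent in {4,5,10} -> Horror (id 14, lvl 2), Jazz (id 15, lvl 2).
Iteration 3: no rows with parent in {14,15}; recursion stops.
SUM(lvl) = 0 + 1 + 1 + 1 + 2 + 2 = 7.

7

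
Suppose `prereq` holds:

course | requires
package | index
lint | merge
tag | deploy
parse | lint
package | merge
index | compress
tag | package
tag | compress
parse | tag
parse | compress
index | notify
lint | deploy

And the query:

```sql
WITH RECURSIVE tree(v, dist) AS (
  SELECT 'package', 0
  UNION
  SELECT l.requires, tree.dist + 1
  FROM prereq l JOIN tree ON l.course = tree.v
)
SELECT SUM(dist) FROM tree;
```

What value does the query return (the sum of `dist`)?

Base: (package, dist=0).
Iteration 1: edges from {package} -> (index, dist=1), (merge, dist=1).
Iteration 2: edges from {index,merge} -> (compress, dist=2), (notify, dist=2).
Iteration 3: no outgoing edges from {compress,notify}; recursion stops.
SUM(dist) = 0 + 1 + 1 + 2 + 2 = 6.

6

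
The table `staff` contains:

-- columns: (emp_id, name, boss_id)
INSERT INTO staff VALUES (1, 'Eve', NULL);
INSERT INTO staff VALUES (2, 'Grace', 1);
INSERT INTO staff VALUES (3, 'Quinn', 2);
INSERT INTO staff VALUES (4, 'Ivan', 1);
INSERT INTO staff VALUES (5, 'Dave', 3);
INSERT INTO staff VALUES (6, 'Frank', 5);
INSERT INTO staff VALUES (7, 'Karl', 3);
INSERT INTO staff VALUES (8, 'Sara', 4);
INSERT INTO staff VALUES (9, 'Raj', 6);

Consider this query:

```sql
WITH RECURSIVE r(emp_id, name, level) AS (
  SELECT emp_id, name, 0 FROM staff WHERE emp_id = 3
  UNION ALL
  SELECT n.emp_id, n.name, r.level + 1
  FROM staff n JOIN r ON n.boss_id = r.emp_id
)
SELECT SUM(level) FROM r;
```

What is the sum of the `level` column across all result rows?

Base: emp_id=3 (Quinn) at level 0.
Iteration 1: rows with boss_id in {3} -> Dave (id 5, level 1), Karl (id 7, level 1).
Iteration 2: rows with boss_id in {5,7} -> Frank (id 6, level 2).
Iteration 3: rows with boss_id in {6} -> Raj (id 9, level 3).
Iteration 4: no rows with boss_id in {9}; recursion stops.
SUM(level) = 0 + 1 + 1 + 2 + 3 = 7.

7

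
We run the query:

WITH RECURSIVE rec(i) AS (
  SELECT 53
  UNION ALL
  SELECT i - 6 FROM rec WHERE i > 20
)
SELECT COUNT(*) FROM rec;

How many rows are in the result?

Base: i=53.
Iteration 1: 53 > 20 holds -> i = 53 - 6 = 47.
Iteration 2: 47 > 20 holds -> i = 47 - 6 = 41.
Iteration 3: 41 > 20 holds -> i = 41 - 6 = 35.
Iteration 4: 35 > 20 holds -> i = 35 - 6 = 29.
Iteration 5: 29 > 20 holds -> i = 29 - 6 = 23.
Iteration 6: 23 > 20 holds -> i = 23 - 6 = 17.
Iteration 7: 17 > 20 fails; recursion stops.
Total rows emitted: 7.

7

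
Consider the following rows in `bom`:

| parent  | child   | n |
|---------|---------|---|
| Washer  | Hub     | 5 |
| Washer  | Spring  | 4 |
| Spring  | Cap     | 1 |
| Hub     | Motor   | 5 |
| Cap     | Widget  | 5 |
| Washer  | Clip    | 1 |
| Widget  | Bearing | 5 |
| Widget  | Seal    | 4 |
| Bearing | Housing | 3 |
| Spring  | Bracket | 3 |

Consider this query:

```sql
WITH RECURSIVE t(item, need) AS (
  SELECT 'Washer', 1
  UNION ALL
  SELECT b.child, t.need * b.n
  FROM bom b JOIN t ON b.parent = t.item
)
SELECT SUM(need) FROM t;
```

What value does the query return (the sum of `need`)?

Base: (Washer, need=1).
Iteration 1: components of {Washer} -> Clip = 1*1 = 1, Hub = 1*5 = 5, Spring = 1*4 = 4.
Iteration 2: components of {Clip,Hub,Spring} -> Bracket = 4*3 = 12, Cap = 4*1 = 4, Motor = 5*5 = 25.
Iteration 3: components of {Bracket,Cap,Motor} -> Widget = 4*5 = 20.
Iteration 4: components of {Widget} -> Bearing = 20*5 = 100, Seal = 20*4 = 80.
Iteration 5: components of {Bearing,Seal} -> Housing = 100*3 = 300.
Iteration 6: no further components; recursion stops.
SUM(need) = 1 + 5 + 4 + 1 + 25 + 4 + 12 + 20 + 100 + 80 + 300 = 552.

552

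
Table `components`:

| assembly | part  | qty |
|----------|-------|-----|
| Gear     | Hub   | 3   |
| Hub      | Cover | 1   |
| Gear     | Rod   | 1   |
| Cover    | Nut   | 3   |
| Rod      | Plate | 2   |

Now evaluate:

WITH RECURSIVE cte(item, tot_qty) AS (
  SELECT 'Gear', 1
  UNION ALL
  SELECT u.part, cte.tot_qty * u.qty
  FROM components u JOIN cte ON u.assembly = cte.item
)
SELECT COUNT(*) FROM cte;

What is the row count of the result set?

Base: (Gear, tot_qty=1).
Iteration 1: components of {Gear} -> Hub = 1*3 = 3, Rod = 1*1 = 1.
Iteration 2: components of {Hub,Rod} -> Cover = 3*1 = 3, Plate = 1*2 = 2.
Iteration 3: components of {Cover,Plate} -> Nut = 3*3 = 9.
Iteration 4: no further components; recursion stops.
Total rows emitted: 6.

6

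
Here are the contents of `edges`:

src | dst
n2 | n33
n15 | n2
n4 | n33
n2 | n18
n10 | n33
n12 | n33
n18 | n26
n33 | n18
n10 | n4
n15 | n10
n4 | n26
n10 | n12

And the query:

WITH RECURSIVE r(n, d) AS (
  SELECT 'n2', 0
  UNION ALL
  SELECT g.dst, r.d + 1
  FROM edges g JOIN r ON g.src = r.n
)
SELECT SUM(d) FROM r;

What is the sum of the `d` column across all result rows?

9

Base: (n2, d=0).
Iteration 1: edges from {n2} -> (n18, d=1), (n33, d=1).
Iteration 2: edges from {n18,n33} -> (n18, d=2), (n26, d=2).
Iteration 3: edges from {n18,n26} -> (n26, d=3).
Iteration 4: no outgoing edges from {n26}; recursion stops.
SUM(d) = 0 + 1 + 1 + 2 + 2 + 3 = 9.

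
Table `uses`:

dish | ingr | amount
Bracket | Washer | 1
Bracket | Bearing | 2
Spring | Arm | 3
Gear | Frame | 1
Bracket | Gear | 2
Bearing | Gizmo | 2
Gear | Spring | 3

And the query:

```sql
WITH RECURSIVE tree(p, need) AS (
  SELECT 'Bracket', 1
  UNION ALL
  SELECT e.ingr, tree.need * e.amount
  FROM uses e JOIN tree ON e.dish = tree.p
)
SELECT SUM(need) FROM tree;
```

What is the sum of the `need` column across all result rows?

36

Base: (Bracket, need=1).
Iteration 1: components of {Bracket} -> Bearing = 1*2 = 2, Gear = 1*2 = 2, Washer = 1*1 = 1.
Iteration 2: components of {Bearing,Gear,Washer} -> Frame = 2*1 = 2, Gizmo = 2*2 = 4, Spring = 2*3 = 6.
Iteration 3: components of {Frame,Gizmo,Spring} -> Arm = 6*3 = 18.
Iteration 4: no further components; recursion stops.
SUM(need) = 1 + 2 + 2 + 1 + 6 + 2 + 4 + 18 = 36.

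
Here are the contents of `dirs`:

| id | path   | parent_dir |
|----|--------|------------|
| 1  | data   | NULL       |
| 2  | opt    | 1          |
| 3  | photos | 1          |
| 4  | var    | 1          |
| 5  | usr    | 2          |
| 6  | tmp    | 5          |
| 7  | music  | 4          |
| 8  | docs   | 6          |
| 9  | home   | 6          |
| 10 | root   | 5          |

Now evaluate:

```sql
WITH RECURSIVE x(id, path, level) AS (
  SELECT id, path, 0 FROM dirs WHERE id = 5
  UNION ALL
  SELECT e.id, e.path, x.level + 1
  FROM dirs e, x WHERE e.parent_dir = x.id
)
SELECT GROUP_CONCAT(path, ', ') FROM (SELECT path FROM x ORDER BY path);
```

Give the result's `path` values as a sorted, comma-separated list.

Base: id=5 (usr) at level 0.
Iteration 1: rows with parent_dir in {5} -> tmp (id 6, level 1), root (id 10, level 1).
Iteration 2: rows with parent_dir in {6,10} -> docs (id 8, level 2), home (id 9, level 2).
Iteration 3: no rows with parent_dir in {8,9}; recursion stops.

docs, home, root, tmp, usr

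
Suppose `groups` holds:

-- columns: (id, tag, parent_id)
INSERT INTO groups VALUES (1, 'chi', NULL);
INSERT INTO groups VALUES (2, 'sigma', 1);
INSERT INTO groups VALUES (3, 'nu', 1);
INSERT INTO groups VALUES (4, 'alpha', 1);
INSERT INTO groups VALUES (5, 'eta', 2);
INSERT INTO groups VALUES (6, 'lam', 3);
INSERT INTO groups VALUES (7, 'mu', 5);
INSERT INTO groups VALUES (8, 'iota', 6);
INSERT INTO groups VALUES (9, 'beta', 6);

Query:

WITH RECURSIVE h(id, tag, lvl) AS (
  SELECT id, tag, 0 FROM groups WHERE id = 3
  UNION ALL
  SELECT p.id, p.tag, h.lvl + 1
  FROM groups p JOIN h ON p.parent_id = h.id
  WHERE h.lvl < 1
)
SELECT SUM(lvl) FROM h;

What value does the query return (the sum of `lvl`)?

Base: id=3 (nu) at lvl 0.
Iteration 1: rows with parent_id in {3} -> lam (id 6, lvl 1).
Iteration 2: lvl < 1 fails for all current rows; recursion stops.
SUM(lvl) = 0 + 1 = 1.

1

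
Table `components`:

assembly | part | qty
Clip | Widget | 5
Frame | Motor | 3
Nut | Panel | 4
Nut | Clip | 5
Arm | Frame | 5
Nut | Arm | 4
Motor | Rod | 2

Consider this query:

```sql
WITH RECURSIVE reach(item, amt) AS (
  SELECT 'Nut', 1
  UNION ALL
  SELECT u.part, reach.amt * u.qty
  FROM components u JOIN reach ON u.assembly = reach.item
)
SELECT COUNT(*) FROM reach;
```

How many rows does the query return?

8

Base: (Nut, amt=1).
Iteration 1: components of {Nut} -> Arm = 1*4 = 4, Clip = 1*5 = 5, Panel = 1*4 = 4.
Iteration 2: components of {Arm,Clip,Panel} -> Frame = 4*5 = 20, Widget = 5*5 = 25.
Iteration 3: components of {Frame,Widget} -> Motor = 20*3 = 60.
Iteration 4: components of {Motor} -> Rod = 60*2 = 120.
Iteration 5: no further components; recursion stops.
Total rows emitted: 8.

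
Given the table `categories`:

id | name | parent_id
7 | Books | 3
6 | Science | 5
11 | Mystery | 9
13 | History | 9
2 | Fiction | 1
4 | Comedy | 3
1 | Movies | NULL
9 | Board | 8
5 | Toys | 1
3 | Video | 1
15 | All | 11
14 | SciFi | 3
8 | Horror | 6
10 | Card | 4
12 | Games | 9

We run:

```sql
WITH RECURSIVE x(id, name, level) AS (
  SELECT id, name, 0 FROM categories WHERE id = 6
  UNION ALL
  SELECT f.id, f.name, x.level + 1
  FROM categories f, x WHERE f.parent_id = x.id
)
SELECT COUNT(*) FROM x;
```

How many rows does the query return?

7

Base: id=6 (Science) at level 0.
Iteration 1: rows with parent_id in {6} -> Horror (id 8, level 1).
Iteration 2: rows with parent_id in {8} -> Board (id 9, level 2).
Iteration 3: rows with parent_id in {9} -> Mystery (id 11, level 3), Games (id 12, level 3), History (id 13, level 3).
Iteration 4: rows with parent_id in {11,12,13} -> All (id 15, level 4).
Iteration 5: no rows with parent_id in {15}; recursion stops.
Total rows emitted: 7.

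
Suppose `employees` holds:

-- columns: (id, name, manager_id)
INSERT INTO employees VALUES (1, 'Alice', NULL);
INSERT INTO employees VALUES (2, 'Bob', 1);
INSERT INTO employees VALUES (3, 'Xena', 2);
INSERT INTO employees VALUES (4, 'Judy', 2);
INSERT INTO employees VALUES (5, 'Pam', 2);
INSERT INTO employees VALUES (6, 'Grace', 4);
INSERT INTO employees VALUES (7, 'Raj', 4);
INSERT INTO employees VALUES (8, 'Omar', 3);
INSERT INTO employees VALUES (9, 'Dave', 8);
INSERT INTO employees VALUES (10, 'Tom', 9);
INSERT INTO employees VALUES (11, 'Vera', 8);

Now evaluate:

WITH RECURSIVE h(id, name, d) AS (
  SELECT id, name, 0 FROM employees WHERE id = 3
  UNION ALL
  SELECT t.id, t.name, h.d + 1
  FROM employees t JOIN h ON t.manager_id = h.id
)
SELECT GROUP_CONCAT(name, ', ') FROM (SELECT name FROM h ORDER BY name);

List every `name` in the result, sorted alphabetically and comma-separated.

Dave, Omar, Tom, Vera, Xena

Base: id=3 (Xena) at d 0.
Iteration 1: rows with manager_id in {3} -> Omar (id 8, d 1).
Iteration 2: rows with manager_id in {8} -> Dave (id 9, d 2), Vera (id 11, d 2).
Iteration 3: rows with manager_id in {9,11} -> Tom (id 10, d 3).
Iteration 4: no rows with manager_id in {10}; recursion stops.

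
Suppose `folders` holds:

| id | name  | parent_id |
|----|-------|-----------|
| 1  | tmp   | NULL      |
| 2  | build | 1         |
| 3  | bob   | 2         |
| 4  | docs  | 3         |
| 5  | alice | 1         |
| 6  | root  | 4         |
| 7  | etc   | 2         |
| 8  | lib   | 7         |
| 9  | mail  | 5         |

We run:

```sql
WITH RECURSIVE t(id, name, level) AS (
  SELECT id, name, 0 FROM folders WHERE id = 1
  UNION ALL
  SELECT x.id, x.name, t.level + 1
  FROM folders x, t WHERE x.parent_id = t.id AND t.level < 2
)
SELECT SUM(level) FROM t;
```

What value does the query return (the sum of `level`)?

Base: id=1 (tmp) at level 0.
Iteration 1: rows with parent_id in {1} -> build (id 2, level 1), alice (id 5, level 1).
Iteration 2: rows with parent_id in {2,5} -> bob (id 3, level 2), etc (id 7, level 2), mail (id 9, level 2).
Iteration 3: level < 2 fails for all current rows; recursion stops.
SUM(level) = 0 + 1 + 1 + 2 + 2 + 2 = 8.

8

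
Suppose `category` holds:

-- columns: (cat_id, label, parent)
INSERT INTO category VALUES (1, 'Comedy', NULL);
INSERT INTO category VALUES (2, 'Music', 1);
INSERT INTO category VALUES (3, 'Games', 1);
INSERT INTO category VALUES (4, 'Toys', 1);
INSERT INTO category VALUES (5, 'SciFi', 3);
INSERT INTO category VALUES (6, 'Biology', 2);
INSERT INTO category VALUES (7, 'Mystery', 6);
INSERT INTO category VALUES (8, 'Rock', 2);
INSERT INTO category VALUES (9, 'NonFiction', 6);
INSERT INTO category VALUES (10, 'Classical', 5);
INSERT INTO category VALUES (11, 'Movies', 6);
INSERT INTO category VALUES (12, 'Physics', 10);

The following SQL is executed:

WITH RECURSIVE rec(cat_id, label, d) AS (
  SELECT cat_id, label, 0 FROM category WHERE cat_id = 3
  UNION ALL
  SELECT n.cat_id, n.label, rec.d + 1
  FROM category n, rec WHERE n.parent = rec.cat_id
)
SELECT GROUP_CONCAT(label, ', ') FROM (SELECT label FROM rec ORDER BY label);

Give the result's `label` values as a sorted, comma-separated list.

Base: cat_id=3 (Games) at d 0.
Iteration 1: rows with parent in {3} -> SciFi (id 5, d 1).
Iteration 2: rows with parent in {5} -> Classical (id 10, d 2).
Iteration 3: rows with parent in {10} -> Physics (id 12, d 3).
Iteration 4: no rows with parent in {12}; recursion stops.

Classical, Games, Physics, SciFi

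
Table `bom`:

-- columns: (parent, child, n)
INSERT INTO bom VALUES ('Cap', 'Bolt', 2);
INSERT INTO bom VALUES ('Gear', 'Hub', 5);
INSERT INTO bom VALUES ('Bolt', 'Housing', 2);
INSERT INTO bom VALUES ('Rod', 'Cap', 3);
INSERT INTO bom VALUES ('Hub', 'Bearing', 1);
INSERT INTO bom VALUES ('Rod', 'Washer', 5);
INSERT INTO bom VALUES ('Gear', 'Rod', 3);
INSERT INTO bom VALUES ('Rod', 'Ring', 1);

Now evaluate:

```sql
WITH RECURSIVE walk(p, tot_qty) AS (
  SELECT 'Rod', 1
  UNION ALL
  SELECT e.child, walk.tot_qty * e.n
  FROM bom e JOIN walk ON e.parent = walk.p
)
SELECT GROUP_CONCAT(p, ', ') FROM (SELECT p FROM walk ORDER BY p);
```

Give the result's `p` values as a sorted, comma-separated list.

Bolt, Cap, Housing, Ring, Rod, Washer

Base: (Rod, tot_qty=1).
Iteration 1: components of {Rod} -> Cap = 1*3 = 3, Ring = 1*1 = 1, Washer = 1*5 = 5.
Iteration 2: components of {Cap,Ring,Washer} -> Bolt = 3*2 = 6.
Iteration 3: components of {Bolt} -> Housing = 6*2 = 12.
Iteration 4: no further components; recursion stops.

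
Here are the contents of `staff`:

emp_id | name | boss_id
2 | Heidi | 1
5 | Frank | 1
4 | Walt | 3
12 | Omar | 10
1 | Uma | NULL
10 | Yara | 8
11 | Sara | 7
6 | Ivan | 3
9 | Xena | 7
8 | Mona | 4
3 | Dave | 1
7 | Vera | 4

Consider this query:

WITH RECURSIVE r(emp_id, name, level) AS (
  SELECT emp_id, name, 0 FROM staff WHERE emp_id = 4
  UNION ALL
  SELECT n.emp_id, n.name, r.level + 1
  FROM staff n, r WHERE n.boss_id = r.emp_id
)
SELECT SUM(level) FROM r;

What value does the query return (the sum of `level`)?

11

Base: emp_id=4 (Walt) at level 0.
Iteration 1: rows with boss_id in {4} -> Vera (id 7, level 1), Mona (id 8, level 1).
Iteration 2: rows with boss_id in {7,8} -> Xena (id 9, level 2), Yara (id 10, level 2), Sara (id 11, level 2).
Iteration 3: rows with boss_id in {9,10,11} -> Omar (id 12, level 3).
Iteration 4: no rows with boss_id in {12}; recursion stops.
SUM(level) = 0 + 1 + 1 + 2 + 2 + 2 + 3 = 11.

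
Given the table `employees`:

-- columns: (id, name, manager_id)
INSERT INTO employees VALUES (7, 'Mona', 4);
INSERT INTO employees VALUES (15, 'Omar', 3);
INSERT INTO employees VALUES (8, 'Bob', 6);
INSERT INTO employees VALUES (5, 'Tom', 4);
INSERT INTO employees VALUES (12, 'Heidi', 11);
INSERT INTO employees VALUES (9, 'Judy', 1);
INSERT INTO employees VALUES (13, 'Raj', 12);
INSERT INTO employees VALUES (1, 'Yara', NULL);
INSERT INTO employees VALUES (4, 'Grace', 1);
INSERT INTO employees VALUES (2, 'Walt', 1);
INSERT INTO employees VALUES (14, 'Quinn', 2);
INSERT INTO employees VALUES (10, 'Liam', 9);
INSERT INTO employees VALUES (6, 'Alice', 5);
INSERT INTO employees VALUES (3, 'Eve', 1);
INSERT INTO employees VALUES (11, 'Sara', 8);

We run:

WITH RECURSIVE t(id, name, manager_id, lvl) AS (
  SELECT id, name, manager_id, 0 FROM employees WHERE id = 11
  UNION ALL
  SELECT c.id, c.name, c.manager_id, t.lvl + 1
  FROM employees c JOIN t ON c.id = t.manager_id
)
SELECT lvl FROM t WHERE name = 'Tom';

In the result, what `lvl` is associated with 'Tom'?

Base: id=11 (Sara), manager_id=8, lvl 0.
Iteration 1: join on id=8 -> Bob (id 8, manager_id=6, lvl 1).
Iteration 2: join on id=6 -> Alice (id 6, manager_id=5, lvl 2).
Iteration 3: join on id=5 -> Tom (id 5, manager_id=4, lvl 3).
Iteration 4: join on id=4 -> Grace (id 4, manager_id=1, lvl 4).
Iteration 5: join on id=1 -> Yara (id 1, manager_id=NULL, lvl 5).
Iteration 6: manager_id is NULL; no match; recursion stops.

3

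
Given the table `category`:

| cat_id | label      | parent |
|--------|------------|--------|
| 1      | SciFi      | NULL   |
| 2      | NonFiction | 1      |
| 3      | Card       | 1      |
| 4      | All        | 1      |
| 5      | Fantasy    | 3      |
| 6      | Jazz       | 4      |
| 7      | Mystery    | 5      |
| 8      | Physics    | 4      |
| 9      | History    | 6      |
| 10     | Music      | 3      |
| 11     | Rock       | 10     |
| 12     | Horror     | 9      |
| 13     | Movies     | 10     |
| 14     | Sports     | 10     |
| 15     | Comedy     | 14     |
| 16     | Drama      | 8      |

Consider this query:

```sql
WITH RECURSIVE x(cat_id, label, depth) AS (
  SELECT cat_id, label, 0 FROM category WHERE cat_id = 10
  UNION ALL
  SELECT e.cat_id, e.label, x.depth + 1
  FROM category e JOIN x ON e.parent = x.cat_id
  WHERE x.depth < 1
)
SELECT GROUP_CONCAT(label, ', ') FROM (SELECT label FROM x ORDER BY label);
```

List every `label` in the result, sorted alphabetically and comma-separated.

Movies, Music, Rock, Sports

Base: cat_id=10 (Music) at depth 0.
Iteration 1: rows with parent in {10} -> Rock (id 11, depth 1), Movies (id 13, depth 1), Sports (id 14, depth 1).
Iteration 2: depth < 1 fails for all current rows; recursion stops.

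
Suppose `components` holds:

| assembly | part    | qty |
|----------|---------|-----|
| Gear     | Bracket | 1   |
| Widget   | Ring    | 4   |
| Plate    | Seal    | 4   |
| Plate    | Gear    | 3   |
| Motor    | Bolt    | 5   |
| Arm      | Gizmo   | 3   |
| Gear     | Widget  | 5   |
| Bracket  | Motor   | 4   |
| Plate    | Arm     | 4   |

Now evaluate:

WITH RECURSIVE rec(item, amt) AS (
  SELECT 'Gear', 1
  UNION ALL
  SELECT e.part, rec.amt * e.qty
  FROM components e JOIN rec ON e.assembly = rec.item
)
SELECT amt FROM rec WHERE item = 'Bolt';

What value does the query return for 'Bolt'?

20

Base: (Gear, amt=1).
Iteration 1: components of {Gear} -> Bracket = 1*1 = 1, Widget = 1*5 = 5.
Iteration 2: components of {Bracket,Widget} -> Motor = 1*4 = 4, Ring = 5*4 = 20.
Iteration 3: components of {Motor,Ring} -> Bolt = 4*5 = 20.
Iteration 4: no further components; recursion stops.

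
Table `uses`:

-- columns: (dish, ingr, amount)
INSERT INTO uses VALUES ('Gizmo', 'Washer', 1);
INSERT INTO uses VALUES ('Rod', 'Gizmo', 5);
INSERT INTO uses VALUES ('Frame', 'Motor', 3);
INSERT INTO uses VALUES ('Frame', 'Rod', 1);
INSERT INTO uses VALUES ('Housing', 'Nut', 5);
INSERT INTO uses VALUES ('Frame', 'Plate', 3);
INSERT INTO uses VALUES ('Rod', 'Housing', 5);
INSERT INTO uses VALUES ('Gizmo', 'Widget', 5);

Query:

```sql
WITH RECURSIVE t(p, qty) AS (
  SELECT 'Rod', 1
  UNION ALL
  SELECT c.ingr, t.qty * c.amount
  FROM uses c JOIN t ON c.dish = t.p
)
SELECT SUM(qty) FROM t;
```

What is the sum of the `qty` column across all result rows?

Base: (Rod, qty=1).
Iteration 1: components of {Rod} -> Gizmo = 1*5 = 5, Housing = 1*5 = 5.
Iteration 2: components of {Gizmo,Housing} -> Nut = 5*5 = 25, Washer = 5*1 = 5, Widget = 5*5 = 25.
Iteration 3: no further components; recursion stops.
SUM(qty) = 1 + 5 + 5 + 25 + 5 + 25 = 66.

66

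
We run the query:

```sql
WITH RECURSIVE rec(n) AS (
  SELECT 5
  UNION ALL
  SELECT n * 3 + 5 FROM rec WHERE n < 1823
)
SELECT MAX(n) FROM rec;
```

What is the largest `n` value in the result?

Base: n=5.
Iteration 1: 5 < 1823 holds -> n = 5 * 3 + 5 = 20.
Iteration 2: 20 < 1823 holds -> n = 20 * 3 + 5 = 65.
Iteration 3: 65 < 1823 holds -> n = 65 * 3 + 5 = 200.
Iteration 4: 200 < 1823 holds -> n = 200 * 3 + 5 = 605.
Iteration 5: 605 < 1823 holds -> n = 605 * 3 + 5 = 1820.
Iteration 6: 1820 < 1823 holds -> n = 1820 * 3 + 5 = 5465.
Iteration 7: 5465 < 1823 fails; recursion stops.
n values: 5, 20, 65, 200, 605, 1820, 5465; the maximum is 5465.

5465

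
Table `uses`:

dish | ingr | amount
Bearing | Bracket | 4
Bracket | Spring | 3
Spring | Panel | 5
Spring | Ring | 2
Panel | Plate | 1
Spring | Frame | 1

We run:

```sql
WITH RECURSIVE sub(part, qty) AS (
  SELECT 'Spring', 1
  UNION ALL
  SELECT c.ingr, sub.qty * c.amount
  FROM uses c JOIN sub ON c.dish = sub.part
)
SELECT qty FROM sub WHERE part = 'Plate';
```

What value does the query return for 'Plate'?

5

Base: (Spring, qty=1).
Iteration 1: components of {Spring} -> Frame = 1*1 = 1, Panel = 1*5 = 5, Ring = 1*2 = 2.
Iteration 2: components of {Frame,Panel,Ring} -> Plate = 5*1 = 5.
Iteration 3: no further components; recursion stops.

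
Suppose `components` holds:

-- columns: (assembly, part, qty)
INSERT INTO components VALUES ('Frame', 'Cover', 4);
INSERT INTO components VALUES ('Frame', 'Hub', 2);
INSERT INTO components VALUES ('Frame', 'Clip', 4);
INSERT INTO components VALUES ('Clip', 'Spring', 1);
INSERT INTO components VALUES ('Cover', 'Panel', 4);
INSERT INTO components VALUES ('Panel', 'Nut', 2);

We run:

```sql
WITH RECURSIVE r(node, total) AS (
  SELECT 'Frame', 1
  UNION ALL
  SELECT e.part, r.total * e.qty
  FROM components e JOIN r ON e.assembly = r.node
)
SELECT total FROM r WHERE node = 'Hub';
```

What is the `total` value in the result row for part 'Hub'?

Base: (Frame, total=1).
Iteration 1: components of {Frame} -> Clip = 1*4 = 4, Cover = 1*4 = 4, Hub = 1*2 = 2.
Iteration 2: components of {Clip,Cover,Hub} -> Panel = 4*4 = 16, Spring = 4*1 = 4.
Iteration 3: components of {Panel,Spring} -> Nut = 16*2 = 32.
Iteration 4: no further components; recursion stops.

2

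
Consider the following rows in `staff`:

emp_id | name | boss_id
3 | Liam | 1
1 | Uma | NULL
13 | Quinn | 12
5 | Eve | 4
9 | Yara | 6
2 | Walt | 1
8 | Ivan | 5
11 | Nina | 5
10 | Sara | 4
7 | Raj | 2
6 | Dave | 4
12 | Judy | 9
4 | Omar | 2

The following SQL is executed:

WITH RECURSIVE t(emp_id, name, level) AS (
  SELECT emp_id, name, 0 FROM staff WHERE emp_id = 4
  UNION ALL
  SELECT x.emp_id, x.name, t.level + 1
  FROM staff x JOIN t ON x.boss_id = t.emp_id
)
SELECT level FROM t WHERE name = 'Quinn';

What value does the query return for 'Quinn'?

Base: emp_id=4 (Omar) at level 0.
Iteration 1: rows with boss_id in {4} -> Eve (id 5, level 1), Dave (id 6, level 1), Sara (id 10, level 1).
Iteration 2: rows with boss_id in {5,6,10} -> Ivan (id 8, level 2), Yara (id 9, level 2), Nina (id 11, level 2).
Iteration 3: rows with boss_id in {8,9,11} -> Judy (id 12, level 3).
Iteration 4: rows with boss_id in {12} -> Quinn (id 13, level 4).
Iteration 5: no rows with boss_id in {13}; recursion stops.

4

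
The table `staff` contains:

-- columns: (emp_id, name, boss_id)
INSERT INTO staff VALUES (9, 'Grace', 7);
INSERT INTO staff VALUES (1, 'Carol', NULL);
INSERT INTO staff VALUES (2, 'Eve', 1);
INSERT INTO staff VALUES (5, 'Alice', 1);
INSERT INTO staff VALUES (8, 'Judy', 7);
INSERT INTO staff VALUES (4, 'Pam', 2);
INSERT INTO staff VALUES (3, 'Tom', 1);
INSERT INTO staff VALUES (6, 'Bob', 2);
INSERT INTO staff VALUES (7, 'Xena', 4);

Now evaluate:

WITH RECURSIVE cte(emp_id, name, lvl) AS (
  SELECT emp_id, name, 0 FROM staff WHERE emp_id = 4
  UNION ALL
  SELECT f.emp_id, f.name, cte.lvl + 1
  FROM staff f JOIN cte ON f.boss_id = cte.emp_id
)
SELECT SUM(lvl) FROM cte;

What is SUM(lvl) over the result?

5

Base: emp_id=4 (Pam) at lvl 0.
Iteration 1: rows with boss_id in {4} -> Xena (id 7, lvl 1).
Iteration 2: rows with boss_id in {7} -> Judy (id 8, lvl 2), Grace (id 9, lvl 2).
Iteration 3: no rows with boss_id in {8,9}; recursion stops.
SUM(lvl) = 0 + 1 + 2 + 2 = 5.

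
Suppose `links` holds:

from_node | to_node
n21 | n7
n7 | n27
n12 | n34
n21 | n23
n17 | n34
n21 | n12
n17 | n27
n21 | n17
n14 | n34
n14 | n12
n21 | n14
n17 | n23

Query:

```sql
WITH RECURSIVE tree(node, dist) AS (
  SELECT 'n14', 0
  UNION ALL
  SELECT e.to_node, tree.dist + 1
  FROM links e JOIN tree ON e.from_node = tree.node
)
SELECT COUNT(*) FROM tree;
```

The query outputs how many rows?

4

Base: (n14, dist=0).
Iteration 1: edges from {n14} -> (n12, dist=1), (n34, dist=1).
Iteration 2: edges from {n12,n34} -> (n34, dist=2).
Iteration 3: no outgoing edges from {n34}; recursion stops.
Total rows emitted: 4.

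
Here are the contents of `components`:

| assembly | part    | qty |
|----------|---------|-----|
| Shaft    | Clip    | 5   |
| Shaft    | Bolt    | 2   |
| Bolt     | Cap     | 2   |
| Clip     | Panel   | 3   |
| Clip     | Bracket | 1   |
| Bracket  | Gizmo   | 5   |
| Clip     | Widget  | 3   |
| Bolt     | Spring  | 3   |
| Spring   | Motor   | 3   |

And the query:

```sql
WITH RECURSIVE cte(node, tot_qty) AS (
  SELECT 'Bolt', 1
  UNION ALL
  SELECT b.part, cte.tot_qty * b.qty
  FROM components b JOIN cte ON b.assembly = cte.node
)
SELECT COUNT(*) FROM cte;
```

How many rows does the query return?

4

Base: (Bolt, tot_qty=1).
Iteration 1: components of {Bolt} -> Cap = 1*2 = 2, Spring = 1*3 = 3.
Iteration 2: components of {Cap,Spring} -> Motor = 3*3 = 9.
Iteration 3: no further components; recursion stops.
Total rows emitted: 4.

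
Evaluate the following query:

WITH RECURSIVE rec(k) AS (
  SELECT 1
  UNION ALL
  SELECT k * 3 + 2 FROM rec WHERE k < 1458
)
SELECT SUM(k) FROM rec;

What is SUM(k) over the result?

6552

Base: k=1.
Iteration 1: 1 < 1458 holds -> k = 1 * 3 + 2 = 5.
Iteration 2: 5 < 1458 holds -> k = 5 * 3 + 2 = 17.
Iteration 3: 17 < 1458 holds -> k = 17 * 3 + 2 = 53.
Iteration 4: 53 < 1458 holds -> k = 53 * 3 + 2 = 161.
Iteration 5: 161 < 1458 holds -> k = 161 * 3 + 2 = 485.
Iteration 6: 485 < 1458 holds -> k = 485 * 3 + 2 = 1457.
Iteration 7: 1457 < 1458 holds -> k = 1457 * 3 + 2 = 4373.
Iteration 8: 4373 < 1458 fails; recursion stops.
SUM(k) = 1 + 5 + 17 + 53 + 161 + 485 + 1457 + 4373 = 6552.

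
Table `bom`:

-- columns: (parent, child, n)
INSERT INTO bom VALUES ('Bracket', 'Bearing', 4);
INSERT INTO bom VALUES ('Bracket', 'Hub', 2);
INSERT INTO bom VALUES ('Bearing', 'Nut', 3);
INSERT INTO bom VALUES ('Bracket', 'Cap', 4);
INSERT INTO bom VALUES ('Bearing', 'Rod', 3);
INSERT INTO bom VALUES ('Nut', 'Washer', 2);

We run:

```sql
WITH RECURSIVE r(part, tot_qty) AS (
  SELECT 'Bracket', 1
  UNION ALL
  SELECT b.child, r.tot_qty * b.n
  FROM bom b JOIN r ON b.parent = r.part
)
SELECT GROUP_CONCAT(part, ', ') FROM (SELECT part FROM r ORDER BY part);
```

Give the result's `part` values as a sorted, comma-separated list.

Bearing, Bracket, Cap, Hub, Nut, Rod, Washer

Base: (Bracket, tot_qty=1).
Iteration 1: components of {Bracket} -> Bearing = 1*4 = 4, Cap = 1*4 = 4, Hub = 1*2 = 2.
Iteration 2: components of {Bearing,Cap,Hub} -> Nut = 4*3 = 12, Rod = 4*3 = 12.
Iteration 3: components of {Nut,Rod} -> Washer = 12*2 = 24.
Iteration 4: no further components; recursion stops.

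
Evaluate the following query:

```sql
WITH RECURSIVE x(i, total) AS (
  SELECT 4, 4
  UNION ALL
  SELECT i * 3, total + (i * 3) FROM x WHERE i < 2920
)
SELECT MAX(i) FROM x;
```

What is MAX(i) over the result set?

Base: i=4, total=4.
Iteration 1: 4 < 2920 holds -> i = 4 * 3 = 12, total = 4 + 12 = 16.
Iteration 2: 12 < 2920 holds -> i = 12 * 3 = 36, total = 16 + 36 = 52.
Iteration 3: 36 < 2920 holds -> i = 36 * 3 = 108, total = 52 + 108 = 160.
Iteration 4: 108 < 2920 holds -> i = 108 * 3 = 324, total = 160 + 324 = 484.
Iteration 5: 324 < 2920 holds -> i = 324 * 3 = 972, total = 484 + 972 = 1456.
Iteration 6: 972 < 2920 holds -> i = 972 * 3 = 2916, total = 1456 + 2916 = 4372.
Iteration 7: 2916 < 2920 holds -> i = 2916 * 3 = 8748, total = 4372 + 8748 = 13120.
Iteration 8: 8748 < 2920 fails; recursion stops.
i values: 4, 12, 36, 108, 324, 972, 2916, 8748; the maximum is 8748.

8748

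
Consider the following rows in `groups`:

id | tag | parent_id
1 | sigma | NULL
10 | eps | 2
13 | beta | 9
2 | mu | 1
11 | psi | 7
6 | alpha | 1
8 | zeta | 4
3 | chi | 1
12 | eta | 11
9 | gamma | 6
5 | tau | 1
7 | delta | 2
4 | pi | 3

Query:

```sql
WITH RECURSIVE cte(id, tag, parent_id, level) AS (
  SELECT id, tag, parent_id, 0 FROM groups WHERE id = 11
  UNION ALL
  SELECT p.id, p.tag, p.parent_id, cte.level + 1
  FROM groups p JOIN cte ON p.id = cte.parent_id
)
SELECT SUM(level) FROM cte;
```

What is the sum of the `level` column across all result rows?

6

Base: id=11 (psi), parent_id=7, level 0.
Iteration 1: join on id=7 -> delta (id 7, parent_id=2, level 1).
Iteration 2: join on id=2 -> mu (id 2, parent_id=1, level 2).
Iteration 3: join on id=1 -> sigma (id 1, parent_id=NULL, level 3).
Iteration 4: parent_id is NULL; no match; recursion stops.
SUM(level) = 0 + 1 + 2 + 3 = 6.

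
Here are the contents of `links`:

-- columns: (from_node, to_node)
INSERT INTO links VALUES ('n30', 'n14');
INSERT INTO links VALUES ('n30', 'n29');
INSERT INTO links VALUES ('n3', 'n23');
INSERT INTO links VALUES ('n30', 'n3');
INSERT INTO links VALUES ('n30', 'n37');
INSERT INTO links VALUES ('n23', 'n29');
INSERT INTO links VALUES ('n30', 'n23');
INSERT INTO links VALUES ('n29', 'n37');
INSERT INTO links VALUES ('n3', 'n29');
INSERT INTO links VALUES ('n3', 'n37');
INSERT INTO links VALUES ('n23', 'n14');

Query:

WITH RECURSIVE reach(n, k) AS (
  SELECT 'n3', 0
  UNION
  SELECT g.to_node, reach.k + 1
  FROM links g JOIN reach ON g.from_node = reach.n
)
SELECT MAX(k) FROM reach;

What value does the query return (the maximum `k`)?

3

Base: (n3, k=0).
Iteration 1: edges from {n3} -> (n23, k=1), (n29, k=1), (n37, k=1).
Iteration 2: edges from {n23,n29,n37} -> (n14, k=2), (n29, k=2), (n37, k=2).
Iteration 3: edges from {n14,n29,n37} -> (n37, k=3).
Iteration 4: no outgoing edges from {n37}; recursion stops.
k values: 0, 1, 1, 1, 2, 2, 2, 3; the maximum is 3.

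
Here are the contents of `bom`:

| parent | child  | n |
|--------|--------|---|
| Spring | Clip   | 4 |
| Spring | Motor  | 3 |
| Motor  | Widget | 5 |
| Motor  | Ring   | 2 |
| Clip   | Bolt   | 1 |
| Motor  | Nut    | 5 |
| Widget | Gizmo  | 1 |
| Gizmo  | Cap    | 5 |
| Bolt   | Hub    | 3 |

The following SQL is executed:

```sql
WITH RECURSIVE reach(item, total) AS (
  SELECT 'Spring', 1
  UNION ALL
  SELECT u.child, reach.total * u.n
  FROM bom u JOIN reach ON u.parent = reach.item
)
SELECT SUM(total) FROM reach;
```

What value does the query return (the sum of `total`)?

Base: (Spring, total=1).
Iteration 1: components of {Spring} -> Clip = 1*4 = 4, Motor = 1*3 = 3.
Iteration 2: components of {Clip,Motor} -> Bolt = 4*1 = 4, Nut = 3*5 = 15, Ring = 3*2 = 6, Widget = 3*5 = 15.
Iteration 3: components of {Bolt,Nut,Ring,Widget} -> Gizmo = 15*1 = 15, Hub = 4*3 = 12.
Iteration 4: components of {Gizmo,Hub} -> Cap = 15*5 = 75.
Iteration 5: no further components; recursion stops.
SUM(total) = 1 + 4 + 3 + 4 + 15 + 6 + 15 + 12 + 15 + 75 = 150.

150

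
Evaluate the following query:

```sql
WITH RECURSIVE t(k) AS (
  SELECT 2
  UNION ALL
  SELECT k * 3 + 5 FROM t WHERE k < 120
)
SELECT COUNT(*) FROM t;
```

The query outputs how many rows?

5

Base: k=2.
Iteration 1: 2 < 120 holds -> k = 2 * 3 + 5 = 11.
Iteration 2: 11 < 120 holds -> k = 11 * 3 + 5 = 38.
Iteration 3: 38 < 120 holds -> k = 38 * 3 + 5 = 119.
Iteration 4: 119 < 120 holds -> k = 119 * 3 + 5 = 362.
Iteration 5: 362 < 120 fails; recursion stops.
Total rows emitted: 5.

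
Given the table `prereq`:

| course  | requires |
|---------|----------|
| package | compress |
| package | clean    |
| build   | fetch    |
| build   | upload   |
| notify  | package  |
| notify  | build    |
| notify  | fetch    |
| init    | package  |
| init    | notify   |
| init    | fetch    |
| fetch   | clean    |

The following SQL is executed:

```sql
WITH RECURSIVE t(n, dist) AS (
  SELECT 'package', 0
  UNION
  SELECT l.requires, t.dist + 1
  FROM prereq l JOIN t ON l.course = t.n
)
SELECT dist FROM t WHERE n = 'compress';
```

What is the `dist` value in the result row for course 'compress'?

Base: (package, dist=0).
Iteration 1: edges from {package} -> (clean, dist=1), (compress, dist=1).
Iteration 2: no outgoing edges from {clean,compress}; recursion stops.

1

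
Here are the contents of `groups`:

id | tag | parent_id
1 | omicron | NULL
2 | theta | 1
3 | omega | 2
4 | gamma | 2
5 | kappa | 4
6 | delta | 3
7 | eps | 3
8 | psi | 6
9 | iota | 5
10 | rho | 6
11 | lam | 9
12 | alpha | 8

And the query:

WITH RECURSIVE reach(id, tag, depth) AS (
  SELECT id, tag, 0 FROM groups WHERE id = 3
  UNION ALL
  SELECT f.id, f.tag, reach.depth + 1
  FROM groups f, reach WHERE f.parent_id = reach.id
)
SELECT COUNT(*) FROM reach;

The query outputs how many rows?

Base: id=3 (omega) at depth 0.
Iteration 1: rows with parent_id in {3} -> delta (id 6, depth 1), eps (id 7, depth 1).
Iteration 2: rows with parent_id in {6,7} -> psi (id 8, depth 2), rho (id 10, depth 2).
Iteration 3: rows with parent_id in {8,10} -> alpha (id 12, depth 3).
Iteration 4: no rows with parent_id in {12}; recursion stops.
Total rows emitted: 6.

6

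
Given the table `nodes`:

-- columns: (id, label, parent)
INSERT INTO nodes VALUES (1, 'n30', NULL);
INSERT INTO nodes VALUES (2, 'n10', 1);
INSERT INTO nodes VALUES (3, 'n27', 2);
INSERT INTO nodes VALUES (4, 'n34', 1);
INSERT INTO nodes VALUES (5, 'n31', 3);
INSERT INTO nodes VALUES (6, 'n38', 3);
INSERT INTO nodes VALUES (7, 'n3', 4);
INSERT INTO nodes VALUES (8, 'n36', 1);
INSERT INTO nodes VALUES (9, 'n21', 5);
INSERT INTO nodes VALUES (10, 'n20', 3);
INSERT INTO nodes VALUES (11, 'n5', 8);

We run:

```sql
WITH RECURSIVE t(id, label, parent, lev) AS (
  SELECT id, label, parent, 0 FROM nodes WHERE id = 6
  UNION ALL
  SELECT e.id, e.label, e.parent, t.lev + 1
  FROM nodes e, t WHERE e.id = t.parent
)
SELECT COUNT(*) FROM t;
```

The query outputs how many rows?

Base: id=6 (n38), parent=3, lev 0.
Iteration 1: join on id=3 -> n27 (id 3, parent=2, lev 1).
Iteration 2: join on id=2 -> n10 (id 2, parent=1, lev 2).
Iteration 3: join on id=1 -> n30 (id 1, parent=NULL, lev 3).
Iteration 4: parent is NULL; no match; recursion stops.
Total rows emitted: 4.

4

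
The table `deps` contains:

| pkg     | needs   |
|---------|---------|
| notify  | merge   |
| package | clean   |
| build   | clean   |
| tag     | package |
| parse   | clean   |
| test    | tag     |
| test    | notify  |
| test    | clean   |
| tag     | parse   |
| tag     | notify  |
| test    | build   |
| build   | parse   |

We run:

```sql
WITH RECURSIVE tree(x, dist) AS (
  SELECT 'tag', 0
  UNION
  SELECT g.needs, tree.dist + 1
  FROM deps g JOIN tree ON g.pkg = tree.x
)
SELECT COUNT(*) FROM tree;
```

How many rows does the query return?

Base: (tag, dist=0).
Iteration 1: edges from {tag} -> (notify, dist=1), (package, dist=1), (parse, dist=1).
Iteration 2: edges from {notify,package,parse} -> (clean, dist=2), (merge, dist=2). [UNION drops 1 duplicate row(s)]
Iteration 3: no outgoing edges from {clean,merge}; recursion stops.
Total rows emitted: 6.

6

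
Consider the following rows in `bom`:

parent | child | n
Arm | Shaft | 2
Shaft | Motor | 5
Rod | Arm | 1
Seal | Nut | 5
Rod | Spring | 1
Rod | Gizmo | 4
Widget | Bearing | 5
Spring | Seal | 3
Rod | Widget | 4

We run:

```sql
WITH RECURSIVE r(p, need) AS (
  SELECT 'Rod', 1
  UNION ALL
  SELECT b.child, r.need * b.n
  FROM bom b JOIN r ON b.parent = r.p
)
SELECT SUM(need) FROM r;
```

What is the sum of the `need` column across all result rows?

61

Base: (Rod, need=1).
Iteration 1: components of {Rod} -> Arm = 1*1 = 1, Gizmo = 1*4 = 4, Spring = 1*1 = 1, Widget = 1*4 = 4.
Iteration 2: components of {Arm,Gizmo,Spring,Widget} -> Bearing = 4*5 = 20, Seal = 1*3 = 3, Shaft = 1*2 = 2.
Iteration 3: components of {Bearing,Seal,Shaft} -> Motor = 2*5 = 10, Nut = 3*5 = 15.
Iteration 4: no further components; recursion stops.
SUM(need) = 1 + 4 + 1 + 4 + 1 + 3 + 20 + 2 + 15 + 10 = 61.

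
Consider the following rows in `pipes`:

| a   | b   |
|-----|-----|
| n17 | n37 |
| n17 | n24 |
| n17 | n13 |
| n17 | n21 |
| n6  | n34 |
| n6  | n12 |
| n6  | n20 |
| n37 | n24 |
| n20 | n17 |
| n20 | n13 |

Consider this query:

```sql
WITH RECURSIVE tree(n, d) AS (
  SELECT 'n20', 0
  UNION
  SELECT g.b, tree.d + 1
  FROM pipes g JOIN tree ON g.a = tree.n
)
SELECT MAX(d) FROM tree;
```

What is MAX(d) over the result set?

Base: (n20, d=0).
Iteration 1: edges from {n20} -> (n13, d=1), (n17, d=1).
Iteration 2: edges from {n13,n17} -> (n13, d=2), (n21, d=2), (n24, d=2), (n37, d=2).
Iteration 3: edges from {n13,n21,n24,n37} -> (n24, d=3).
Iteration 4: no outgoing edges from {n24}; recursion stops.
d values: 0, 1, 1, 2, 2, 2, 2, 3; the maximum is 3.

3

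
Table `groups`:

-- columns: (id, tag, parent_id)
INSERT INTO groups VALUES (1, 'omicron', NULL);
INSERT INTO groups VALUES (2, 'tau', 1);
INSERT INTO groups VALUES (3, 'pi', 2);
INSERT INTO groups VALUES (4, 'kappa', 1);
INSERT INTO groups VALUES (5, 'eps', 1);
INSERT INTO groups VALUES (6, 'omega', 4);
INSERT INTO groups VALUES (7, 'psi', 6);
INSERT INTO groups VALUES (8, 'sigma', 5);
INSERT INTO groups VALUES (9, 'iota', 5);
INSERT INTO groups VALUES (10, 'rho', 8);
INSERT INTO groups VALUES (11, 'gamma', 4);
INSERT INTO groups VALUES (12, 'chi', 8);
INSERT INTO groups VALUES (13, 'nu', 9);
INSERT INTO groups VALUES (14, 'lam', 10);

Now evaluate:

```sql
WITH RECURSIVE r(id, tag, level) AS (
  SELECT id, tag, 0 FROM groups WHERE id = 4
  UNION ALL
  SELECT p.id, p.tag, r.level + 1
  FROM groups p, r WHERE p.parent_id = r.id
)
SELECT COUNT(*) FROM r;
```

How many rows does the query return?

Base: id=4 (kappa) at level 0.
Iteration 1: rows with parent_id in {4} -> omega (id 6, level 1), gamma (id 11, level 1).
Iteration 2: rows with parent_id in {6,11} -> psi (id 7, level 2).
Iteration 3: no rows with parent_id in {7}; recursion stops.
Total rows emitted: 4.

4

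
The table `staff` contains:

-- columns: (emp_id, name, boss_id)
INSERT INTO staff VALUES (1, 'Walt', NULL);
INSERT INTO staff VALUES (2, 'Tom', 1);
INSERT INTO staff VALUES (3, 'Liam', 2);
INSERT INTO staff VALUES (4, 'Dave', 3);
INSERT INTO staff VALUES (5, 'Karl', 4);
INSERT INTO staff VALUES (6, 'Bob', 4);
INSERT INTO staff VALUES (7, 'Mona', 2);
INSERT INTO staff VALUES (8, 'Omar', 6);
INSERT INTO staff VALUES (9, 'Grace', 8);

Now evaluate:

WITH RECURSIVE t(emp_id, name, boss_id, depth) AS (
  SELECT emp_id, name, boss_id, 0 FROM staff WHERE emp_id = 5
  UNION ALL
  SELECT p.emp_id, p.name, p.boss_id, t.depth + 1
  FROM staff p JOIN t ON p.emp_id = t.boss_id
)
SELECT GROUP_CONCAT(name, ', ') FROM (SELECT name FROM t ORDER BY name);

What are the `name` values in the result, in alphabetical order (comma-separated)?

Dave, Karl, Liam, Tom, Walt

Base: emp_id=5 (Karl), boss_id=4, depth 0.
Iteration 1: join on emp_id=4 -> Dave (id 4, boss_id=3, depth 1).
Iteration 2: join on emp_id=3 -> Liam (id 3, boss_id=2, depth 2).
Iteration 3: join on emp_id=2 -> Tom (id 2, boss_id=1, depth 3).
Iteration 4: join on emp_id=1 -> Walt (id 1, boss_id=NULL, depth 4).
Iteration 5: boss_id is NULL; no match; recursion stops.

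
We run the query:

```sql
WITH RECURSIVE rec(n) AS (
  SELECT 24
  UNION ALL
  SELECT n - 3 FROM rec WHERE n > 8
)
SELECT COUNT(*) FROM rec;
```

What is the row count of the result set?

Base: n=24.
Iteration 1: 24 > 8 holds -> n = 24 - 3 = 21.
Iteration 2: 21 > 8 holds -> n = 21 - 3 = 18.
Iteration 3: 18 > 8 holds -> n = 18 - 3 = 15.
Iteration 4: 15 > 8 holds -> n = 15 - 3 = 12.
Iteration 5: 12 > 8 holds -> n = 12 - 3 = 9.
Iteration 6: 9 > 8 holds -> n = 9 - 3 = 6.
Iteration 7: 6 > 8 fails; recursion stops.
Total rows emitted: 7.

7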